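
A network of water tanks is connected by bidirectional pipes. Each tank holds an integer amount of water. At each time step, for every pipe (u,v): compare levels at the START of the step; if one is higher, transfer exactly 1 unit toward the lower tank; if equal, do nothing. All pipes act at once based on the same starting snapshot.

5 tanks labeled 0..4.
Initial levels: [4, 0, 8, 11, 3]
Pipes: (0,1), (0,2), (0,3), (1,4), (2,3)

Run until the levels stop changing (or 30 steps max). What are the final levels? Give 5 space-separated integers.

Answer: 4 6 6 6 4

Derivation:
Step 1: flows [0->1,2->0,3->0,4->1,3->2] -> levels [5 2 8 9 2]
Step 2: flows [0->1,2->0,3->0,1=4,3->2] -> levels [6 3 8 7 2]
Step 3: flows [0->1,2->0,3->0,1->4,2->3] -> levels [7 3 6 7 3]
Step 4: flows [0->1,0->2,0=3,1=4,3->2] -> levels [5 4 8 6 3]
Step 5: flows [0->1,2->0,3->0,1->4,2->3] -> levels [6 4 6 6 4]
Step 6: flows [0->1,0=2,0=3,1=4,2=3] -> levels [5 5 6 6 4]
Step 7: flows [0=1,2->0,3->0,1->4,2=3] -> levels [7 4 5 5 5]
Step 8: flows [0->1,0->2,0->3,4->1,2=3] -> levels [4 6 6 6 4]
Step 9: flows [1->0,2->0,3->0,1->4,2=3] -> levels [7 4 5 5 5]
  -> period-2 cycle: step 9 state = step 7 state; never stabilizes
  -> state at step 30: (30-7) mod 2 = 1, same as step 8 -> [4 6 6 6 4]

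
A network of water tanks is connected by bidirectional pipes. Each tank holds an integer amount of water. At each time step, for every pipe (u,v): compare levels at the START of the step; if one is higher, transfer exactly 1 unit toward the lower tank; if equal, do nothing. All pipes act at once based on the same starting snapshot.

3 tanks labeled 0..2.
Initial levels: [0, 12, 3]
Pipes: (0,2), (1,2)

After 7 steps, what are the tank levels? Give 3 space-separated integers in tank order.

Answer: 5 5 5

Derivation:
Step 1: flows [2->0,1->2] -> levels [1 11 3]
Step 2: flows [2->0,1->2] -> levels [2 10 3]
Step 3: flows [2->0,1->2] -> levels [3 9 3]
Step 4: flows [0=2,1->2] -> levels [3 8 4]
Step 5: flows [2->0,1->2] -> levels [4 7 4]
Step 6: flows [0=2,1->2] -> levels [4 6 5]
Step 7: flows [2->0,1->2] -> levels [5 5 5]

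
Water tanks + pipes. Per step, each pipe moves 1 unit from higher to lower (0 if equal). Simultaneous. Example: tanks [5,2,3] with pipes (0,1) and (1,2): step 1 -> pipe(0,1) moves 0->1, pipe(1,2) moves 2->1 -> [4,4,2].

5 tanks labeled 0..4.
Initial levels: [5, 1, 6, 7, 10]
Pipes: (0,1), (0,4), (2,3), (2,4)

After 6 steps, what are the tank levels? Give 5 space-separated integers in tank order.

Step 1: flows [0->1,4->0,3->2,4->2] -> levels [5 2 8 6 8]
Step 2: flows [0->1,4->0,2->3,2=4] -> levels [5 3 7 7 7]
Step 3: flows [0->1,4->0,2=3,2=4] -> levels [5 4 7 7 6]
Step 4: flows [0->1,4->0,2=3,2->4] -> levels [5 5 6 7 6]
Step 5: flows [0=1,4->0,3->2,2=4] -> levels [6 5 7 6 5]
Step 6: flows [0->1,0->4,2->3,2->4] -> levels [4 6 5 7 7]

Answer: 4 6 5 7 7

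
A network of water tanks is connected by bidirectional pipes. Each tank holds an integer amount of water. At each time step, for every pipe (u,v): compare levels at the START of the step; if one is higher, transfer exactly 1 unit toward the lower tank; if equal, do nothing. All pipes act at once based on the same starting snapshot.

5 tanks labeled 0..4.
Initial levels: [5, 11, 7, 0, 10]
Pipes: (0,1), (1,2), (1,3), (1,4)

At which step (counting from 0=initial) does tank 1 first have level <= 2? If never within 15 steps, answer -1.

Step 1: flows [1->0,1->2,1->3,1->4] -> levels [6 7 8 1 11]
Step 2: flows [1->0,2->1,1->3,4->1] -> levels [7 7 7 2 10]
Step 3: flows [0=1,1=2,1->3,4->1] -> levels [7 7 7 3 9]
Step 4: flows [0=1,1=2,1->3,4->1] -> levels [7 7 7 4 8]
Step 5: flows [0=1,1=2,1->3,4->1] -> levels [7 7 7 5 7]
Step 6: flows [0=1,1=2,1->3,1=4] -> levels [7 6 7 6 7]
Step 7: flows [0->1,2->1,1=3,4->1] -> levels [6 9 6 6 6]
Step 8: flows [1->0,1->2,1->3,1->4] -> levels [7 5 7 7 7]
Step 9: flows [0->1,2->1,3->1,4->1] -> levels [6 9 6 6 6]
  -> period-2 cycle (repeats step 7); tank 1 never drops to <=2
Tank 1 never reaches <=2 within 15 steps

Answer: -1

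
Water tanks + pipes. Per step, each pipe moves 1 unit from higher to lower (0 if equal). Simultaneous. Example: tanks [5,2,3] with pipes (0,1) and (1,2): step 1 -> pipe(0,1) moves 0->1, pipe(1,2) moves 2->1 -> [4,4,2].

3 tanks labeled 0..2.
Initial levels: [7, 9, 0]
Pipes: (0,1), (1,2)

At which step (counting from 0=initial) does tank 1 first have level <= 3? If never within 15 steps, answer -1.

Answer: -1

Derivation:
Step 1: flows [1->0,1->2] -> levels [8 7 1]
Step 2: flows [0->1,1->2] -> levels [7 7 2]
Step 3: flows [0=1,1->2] -> levels [7 6 3]
Step 4: flows [0->1,1->2] -> levels [6 6 4]
Step 5: flows [0=1,1->2] -> levels [6 5 5]
Step 6: flows [0->1,1=2] -> levels [5 6 5]
Step 7: flows [1->0,1->2] -> levels [6 4 6]
Step 8: flows [0->1,2->1] -> levels [5 6 5]
  -> period-2 cycle (repeats step 6); tank 1 never drops to <=3
Tank 1 never reaches <=3 within 15 steps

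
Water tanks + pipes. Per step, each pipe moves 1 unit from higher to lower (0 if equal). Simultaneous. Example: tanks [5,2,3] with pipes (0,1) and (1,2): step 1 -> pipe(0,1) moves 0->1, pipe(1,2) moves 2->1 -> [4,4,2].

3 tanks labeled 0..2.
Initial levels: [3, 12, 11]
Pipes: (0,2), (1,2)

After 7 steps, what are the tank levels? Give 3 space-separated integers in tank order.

Step 1: flows [2->0,1->2] -> levels [4 11 11]
Step 2: flows [2->0,1=2] -> levels [5 11 10]
Step 3: flows [2->0,1->2] -> levels [6 10 10]
Step 4: flows [2->0,1=2] -> levels [7 10 9]
Step 5: flows [2->0,1->2] -> levels [8 9 9]
Step 6: flows [2->0,1=2] -> levels [9 9 8]
Step 7: flows [0->2,1->2] -> levels [8 8 10]

Answer: 8 8 10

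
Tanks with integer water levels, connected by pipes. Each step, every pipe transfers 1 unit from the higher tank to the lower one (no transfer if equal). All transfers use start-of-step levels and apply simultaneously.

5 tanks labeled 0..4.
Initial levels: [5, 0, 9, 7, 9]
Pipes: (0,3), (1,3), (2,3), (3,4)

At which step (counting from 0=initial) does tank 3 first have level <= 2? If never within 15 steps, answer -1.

Answer: -1

Derivation:
Step 1: flows [3->0,3->1,2->3,4->3] -> levels [6 1 8 7 8]
Step 2: flows [3->0,3->1,2->3,4->3] -> levels [7 2 7 7 7]
Step 3: flows [0=3,3->1,2=3,3=4] -> levels [7 3 7 6 7]
Step 4: flows [0->3,3->1,2->3,4->3] -> levels [6 4 6 8 6]
Step 5: flows [3->0,3->1,3->2,3->4] -> levels [7 5 7 4 7]
Step 6: flows [0->3,1->3,2->3,4->3] -> levels [6 4 6 8 6]
  -> period-2 cycle (repeats step 4); tank 3 never drops to <=2
Tank 3 never reaches <=2 within 15 steps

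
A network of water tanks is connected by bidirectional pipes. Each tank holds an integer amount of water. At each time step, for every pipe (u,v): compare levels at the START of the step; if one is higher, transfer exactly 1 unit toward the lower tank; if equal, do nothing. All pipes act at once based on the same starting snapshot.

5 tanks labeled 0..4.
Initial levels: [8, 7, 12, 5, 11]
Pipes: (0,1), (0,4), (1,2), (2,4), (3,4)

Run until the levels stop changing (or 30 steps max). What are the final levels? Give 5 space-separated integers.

Answer: 10 8 10 9 6

Derivation:
Step 1: flows [0->1,4->0,2->1,2->4,4->3] -> levels [8 9 10 6 10]
Step 2: flows [1->0,4->0,2->1,2=4,4->3] -> levels [10 9 9 7 8]
Step 3: flows [0->1,0->4,1=2,2->4,4->3] -> levels [8 10 8 8 9]
Step 4: flows [1->0,4->0,1->2,4->2,4->3] -> levels [10 8 10 9 6]
Step 5: flows [0->1,0->4,2->1,2->4,3->4] -> levels [8 10 8 8 9]
  -> period-2 cycle: step 5 state = step 3 state; never stabilizes
  -> state at step 30: (30-3) mod 2 = 1, same as step 4 -> [10 8 10 9 6]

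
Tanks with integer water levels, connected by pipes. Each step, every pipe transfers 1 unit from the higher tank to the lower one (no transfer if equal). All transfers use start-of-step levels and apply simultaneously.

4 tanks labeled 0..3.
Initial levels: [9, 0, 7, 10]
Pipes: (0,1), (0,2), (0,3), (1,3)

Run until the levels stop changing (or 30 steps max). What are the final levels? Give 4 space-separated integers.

Answer: 5 7 7 7

Derivation:
Step 1: flows [0->1,0->2,3->0,3->1] -> levels [8 2 8 8]
Step 2: flows [0->1,0=2,0=3,3->1] -> levels [7 4 8 7]
Step 3: flows [0->1,2->0,0=3,3->1] -> levels [7 6 7 6]
Step 4: flows [0->1,0=2,0->3,1=3] -> levels [5 7 7 7]
Step 5: flows [1->0,2->0,3->0,1=3] -> levels [8 6 6 6]
Step 6: flows [0->1,0->2,0->3,1=3] -> levels [5 7 7 7]
  -> period-2 cycle: step 6 state = step 4 state; never stabilizes
  -> state at step 30: (30-4) mod 2 = 0, same as step 4 -> [5 7 7 7]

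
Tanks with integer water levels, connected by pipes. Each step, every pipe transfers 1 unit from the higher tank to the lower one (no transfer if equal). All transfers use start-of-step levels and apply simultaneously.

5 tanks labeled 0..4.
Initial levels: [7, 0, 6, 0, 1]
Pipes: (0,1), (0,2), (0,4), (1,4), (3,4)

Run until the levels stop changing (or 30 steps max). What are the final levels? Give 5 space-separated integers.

Step 1: flows [0->1,0->2,0->4,4->1,4->3] -> levels [4 2 7 1 0]
Step 2: flows [0->1,2->0,0->4,1->4,3->4] -> levels [3 2 6 0 3]
Step 3: flows [0->1,2->0,0=4,4->1,4->3] -> levels [3 4 5 1 1]
Step 4: flows [1->0,2->0,0->4,1->4,3=4] -> levels [4 2 4 1 3]
Step 5: flows [0->1,0=2,0->4,4->1,4->3] -> levels [2 4 4 2 2]
Step 6: flows [1->0,2->0,0=4,1->4,3=4] -> levels [4 2 3 2 3]
Step 7: flows [0->1,0->2,0->4,4->1,4->3] -> levels [1 4 4 3 2]
Step 8: flows [1->0,2->0,4->0,1->4,3->4] -> levels [4 2 3 2 3]
  -> period-2 cycle: step 8 state = step 6 state; never stabilizes
  -> state at step 30: (30-6) mod 2 = 0, same as step 6 -> [4 2 3 2 3]

Answer: 4 2 3 2 3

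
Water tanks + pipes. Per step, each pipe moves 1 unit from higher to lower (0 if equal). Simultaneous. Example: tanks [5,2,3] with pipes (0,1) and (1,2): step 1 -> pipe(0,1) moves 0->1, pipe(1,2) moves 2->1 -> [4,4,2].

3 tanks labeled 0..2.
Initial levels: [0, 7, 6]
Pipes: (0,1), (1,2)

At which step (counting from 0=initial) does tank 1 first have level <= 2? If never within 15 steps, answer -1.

Answer: -1

Derivation:
Step 1: flows [1->0,1->2] -> levels [1 5 7]
Step 2: flows [1->0,2->1] -> levels [2 5 6]
Step 3: flows [1->0,2->1] -> levels [3 5 5]
Step 4: flows [1->0,1=2] -> levels [4 4 5]
Step 5: flows [0=1,2->1] -> levels [4 5 4]
Step 6: flows [1->0,1->2] -> levels [5 3 5]
Step 7: flows [0->1,2->1] -> levels [4 5 4]
  -> period-2 cycle (repeats step 5); tank 1 never drops to <=2
Tank 1 never reaches <=2 within 15 steps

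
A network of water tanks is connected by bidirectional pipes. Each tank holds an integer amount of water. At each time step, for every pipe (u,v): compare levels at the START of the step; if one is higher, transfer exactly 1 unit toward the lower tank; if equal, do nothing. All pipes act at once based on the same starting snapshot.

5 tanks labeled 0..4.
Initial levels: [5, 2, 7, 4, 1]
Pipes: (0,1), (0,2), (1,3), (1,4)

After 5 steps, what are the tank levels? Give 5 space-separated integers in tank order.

Step 1: flows [0->1,2->0,3->1,1->4] -> levels [5 3 6 3 2]
Step 2: flows [0->1,2->0,1=3,1->4] -> levels [5 3 5 3 3]
Step 3: flows [0->1,0=2,1=3,1=4] -> levels [4 4 5 3 3]
Step 4: flows [0=1,2->0,1->3,1->4] -> levels [5 2 4 4 4]
Step 5: flows [0->1,0->2,3->1,4->1] -> levels [3 5 5 3 3]

Answer: 3 5 5 3 3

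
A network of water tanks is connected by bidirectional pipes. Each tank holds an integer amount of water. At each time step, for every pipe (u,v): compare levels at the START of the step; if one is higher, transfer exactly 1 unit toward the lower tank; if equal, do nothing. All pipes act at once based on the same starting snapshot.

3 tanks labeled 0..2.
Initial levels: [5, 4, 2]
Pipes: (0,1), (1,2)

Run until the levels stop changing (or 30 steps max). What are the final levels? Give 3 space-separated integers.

Answer: 4 3 4

Derivation:
Step 1: flows [0->1,1->2] -> levels [4 4 3]
Step 2: flows [0=1,1->2] -> levels [4 3 4]
Step 3: flows [0->1,2->1] -> levels [3 5 3]
Step 4: flows [1->0,1->2] -> levels [4 3 4]
  -> period-2 cycle: step 4 state = step 2 state; never stabilizes
  -> state at step 30: (30-2) mod 2 = 0, same as step 2 -> [4 3 4]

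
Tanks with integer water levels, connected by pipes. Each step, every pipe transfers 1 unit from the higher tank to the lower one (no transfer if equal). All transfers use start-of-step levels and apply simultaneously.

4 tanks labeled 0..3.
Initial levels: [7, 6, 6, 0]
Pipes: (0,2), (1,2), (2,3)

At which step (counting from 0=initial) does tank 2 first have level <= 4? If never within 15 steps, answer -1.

Step 1: flows [0->2,1=2,2->3] -> levels [6 6 6 1]
Step 2: flows [0=2,1=2,2->3] -> levels [6 6 5 2]
Step 3: flows [0->2,1->2,2->3] -> levels [5 5 6 3]
Step 4: flows [2->0,2->1,2->3] -> levels [6 6 3 4]
Tank 2 first reaches <=4 at step 4

Answer: 4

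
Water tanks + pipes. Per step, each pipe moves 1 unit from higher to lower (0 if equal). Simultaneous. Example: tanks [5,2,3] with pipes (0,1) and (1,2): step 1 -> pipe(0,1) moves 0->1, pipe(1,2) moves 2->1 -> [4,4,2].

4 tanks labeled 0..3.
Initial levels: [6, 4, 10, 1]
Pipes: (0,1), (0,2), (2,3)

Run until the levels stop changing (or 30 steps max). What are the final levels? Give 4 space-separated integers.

Answer: 4 6 6 5

Derivation:
Step 1: flows [0->1,2->0,2->3] -> levels [6 5 8 2]
Step 2: flows [0->1,2->0,2->3] -> levels [6 6 6 3]
Step 3: flows [0=1,0=2,2->3] -> levels [6 6 5 4]
Step 4: flows [0=1,0->2,2->3] -> levels [5 6 5 5]
Step 5: flows [1->0,0=2,2=3] -> levels [6 5 5 5]
Step 6: flows [0->1,0->2,2=3] -> levels [4 6 6 5]
Step 7: flows [1->0,2->0,2->3] -> levels [6 5 4 6]
Step 8: flows [0->1,0->2,3->2] -> levels [4 6 6 5]
  -> period-2 cycle: step 8 state = step 6 state; never stabilizes
  -> state at step 30: (30-6) mod 2 = 0, same as step 6 -> [4 6 6 5]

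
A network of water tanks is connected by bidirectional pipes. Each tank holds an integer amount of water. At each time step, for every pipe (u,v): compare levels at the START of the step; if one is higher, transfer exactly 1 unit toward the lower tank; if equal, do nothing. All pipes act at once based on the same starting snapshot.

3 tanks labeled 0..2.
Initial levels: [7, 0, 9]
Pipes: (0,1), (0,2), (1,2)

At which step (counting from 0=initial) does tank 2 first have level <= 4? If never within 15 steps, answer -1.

Answer: -1

Derivation:
Step 1: flows [0->1,2->0,2->1] -> levels [7 2 7]
Step 2: flows [0->1,0=2,2->1] -> levels [6 4 6]
Step 3: flows [0->1,0=2,2->1] -> levels [5 6 5]
Step 4: flows [1->0,0=2,1->2] -> levels [6 4 6]
  -> period-2 cycle (repeats step 2); tank 2 never drops to <=4
Tank 2 never reaches <=4 within 15 steps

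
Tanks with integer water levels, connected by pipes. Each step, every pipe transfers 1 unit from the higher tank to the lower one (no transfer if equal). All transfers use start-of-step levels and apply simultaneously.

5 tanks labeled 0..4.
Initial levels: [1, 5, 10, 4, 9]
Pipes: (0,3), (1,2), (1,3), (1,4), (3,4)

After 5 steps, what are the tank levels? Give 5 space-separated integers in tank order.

Step 1: flows [3->0,2->1,1->3,4->1,4->3] -> levels [2 6 9 5 7]
Step 2: flows [3->0,2->1,1->3,4->1,4->3] -> levels [3 7 8 6 5]
Step 3: flows [3->0,2->1,1->3,1->4,3->4] -> levels [4 6 7 5 7]
Step 4: flows [3->0,2->1,1->3,4->1,4->3] -> levels [5 7 6 6 5]
Step 5: flows [3->0,1->2,1->3,1->4,3->4] -> levels [6 4 7 5 7]

Answer: 6 4 7 5 7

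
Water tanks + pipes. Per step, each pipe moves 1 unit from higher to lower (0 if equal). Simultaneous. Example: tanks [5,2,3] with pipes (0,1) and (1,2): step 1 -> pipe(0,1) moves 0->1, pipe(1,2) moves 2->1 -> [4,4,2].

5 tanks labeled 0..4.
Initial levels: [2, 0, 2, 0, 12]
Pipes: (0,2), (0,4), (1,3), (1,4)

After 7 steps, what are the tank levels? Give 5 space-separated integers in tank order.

Answer: 5 4 3 2 2

Derivation:
Step 1: flows [0=2,4->0,1=3,4->1] -> levels [3 1 2 0 10]
Step 2: flows [0->2,4->0,1->3,4->1] -> levels [3 1 3 1 8]
Step 3: flows [0=2,4->0,1=3,4->1] -> levels [4 2 3 1 6]
Step 4: flows [0->2,4->0,1->3,4->1] -> levels [4 2 4 2 4]
Step 5: flows [0=2,0=4,1=3,4->1] -> levels [4 3 4 2 3]
Step 6: flows [0=2,0->4,1->3,1=4] -> levels [3 2 4 3 4]
Step 7: flows [2->0,4->0,3->1,4->1] -> levels [5 4 3 2 2]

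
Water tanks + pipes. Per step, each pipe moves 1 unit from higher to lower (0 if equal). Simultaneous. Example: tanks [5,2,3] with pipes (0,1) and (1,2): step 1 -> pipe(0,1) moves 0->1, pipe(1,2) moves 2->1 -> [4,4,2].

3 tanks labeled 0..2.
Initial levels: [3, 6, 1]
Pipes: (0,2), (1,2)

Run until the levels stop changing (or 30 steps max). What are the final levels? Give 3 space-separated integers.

Answer: 4 4 2

Derivation:
Step 1: flows [0->2,1->2] -> levels [2 5 3]
Step 2: flows [2->0,1->2] -> levels [3 4 3]
Step 3: flows [0=2,1->2] -> levels [3 3 4]
Step 4: flows [2->0,2->1] -> levels [4 4 2]
Step 5: flows [0->2,1->2] -> levels [3 3 4]
  -> period-2 cycle: step 5 state = step 3 state; never stabilizes
  -> state at step 30: (30-3) mod 2 = 1, same as step 4 -> [4 4 2]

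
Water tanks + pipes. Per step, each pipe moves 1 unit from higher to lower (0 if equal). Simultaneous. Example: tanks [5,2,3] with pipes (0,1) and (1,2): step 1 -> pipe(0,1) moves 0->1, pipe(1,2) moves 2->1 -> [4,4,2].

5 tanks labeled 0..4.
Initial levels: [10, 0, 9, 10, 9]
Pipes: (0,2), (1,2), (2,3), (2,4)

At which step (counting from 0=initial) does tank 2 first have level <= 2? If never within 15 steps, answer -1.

Step 1: flows [0->2,2->1,3->2,2=4] -> levels [9 1 10 9 9]
Step 2: flows [2->0,2->1,2->3,2->4] -> levels [10 2 6 10 10]
Step 3: flows [0->2,2->1,3->2,4->2] -> levels [9 3 8 9 9]
Step 4: flows [0->2,2->1,3->2,4->2] -> levels [8 4 10 8 8]
Step 5: flows [2->0,2->1,2->3,2->4] -> levels [9 5 6 9 9]
Step 6: flows [0->2,2->1,3->2,4->2] -> levels [8 6 8 8 8]
Step 7: flows [0=2,2->1,2=3,2=4] -> levels [8 7 7 8 8]
Step 8: flows [0->2,1=2,3->2,4->2] -> levels [7 7 10 7 7]
Step 9: flows [2->0,2->1,2->3,2->4] -> levels [8 8 6 8 8]
Step 10: flows [0->2,1->2,3->2,4->2] -> levels [7 7 10 7 7]
  -> period-2 cycle (repeats step 8); tank 2 never drops to <=2
Tank 2 never reaches <=2 within 15 steps

Answer: -1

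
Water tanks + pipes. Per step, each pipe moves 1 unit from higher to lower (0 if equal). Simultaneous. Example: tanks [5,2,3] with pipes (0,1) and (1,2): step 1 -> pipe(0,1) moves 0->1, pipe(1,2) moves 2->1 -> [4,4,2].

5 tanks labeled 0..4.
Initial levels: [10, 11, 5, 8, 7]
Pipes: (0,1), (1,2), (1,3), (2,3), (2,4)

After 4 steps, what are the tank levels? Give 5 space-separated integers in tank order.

Answer: 8 10 6 9 8

Derivation:
Step 1: flows [1->0,1->2,1->3,3->2,4->2] -> levels [11 8 8 8 6]
Step 2: flows [0->1,1=2,1=3,2=3,2->4] -> levels [10 9 7 8 7]
Step 3: flows [0->1,1->2,1->3,3->2,2=4] -> levels [9 8 9 8 7]
Step 4: flows [0->1,2->1,1=3,2->3,2->4] -> levels [8 10 6 9 8]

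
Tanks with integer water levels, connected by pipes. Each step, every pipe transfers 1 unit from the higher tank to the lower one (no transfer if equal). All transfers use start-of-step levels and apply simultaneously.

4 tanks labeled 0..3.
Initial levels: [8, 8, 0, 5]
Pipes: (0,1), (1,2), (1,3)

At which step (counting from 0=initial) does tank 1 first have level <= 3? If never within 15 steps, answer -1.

Answer: 6

Derivation:
Step 1: flows [0=1,1->2,1->3] -> levels [8 6 1 6]
Step 2: flows [0->1,1->2,1=3] -> levels [7 6 2 6]
Step 3: flows [0->1,1->2,1=3] -> levels [6 6 3 6]
Step 4: flows [0=1,1->2,1=3] -> levels [6 5 4 6]
Step 5: flows [0->1,1->2,3->1] -> levels [5 6 5 5]
Step 6: flows [1->0,1->2,1->3] -> levels [6 3 6 6]
Tank 1 first reaches <=3 at step 6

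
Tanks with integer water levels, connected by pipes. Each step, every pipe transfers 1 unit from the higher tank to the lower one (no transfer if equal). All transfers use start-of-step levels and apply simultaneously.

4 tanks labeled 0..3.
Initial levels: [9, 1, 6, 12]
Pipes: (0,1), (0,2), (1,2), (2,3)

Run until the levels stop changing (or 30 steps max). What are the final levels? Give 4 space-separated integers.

Answer: 6 6 9 7

Derivation:
Step 1: flows [0->1,0->2,2->1,3->2] -> levels [7 3 7 11]
Step 2: flows [0->1,0=2,2->1,3->2] -> levels [6 5 7 10]
Step 3: flows [0->1,2->0,2->1,3->2] -> levels [6 7 6 9]
Step 4: flows [1->0,0=2,1->2,3->2] -> levels [7 5 8 8]
Step 5: flows [0->1,2->0,2->1,2=3] -> levels [7 7 6 8]
Step 6: flows [0=1,0->2,1->2,3->2] -> levels [6 6 9 7]
Step 7: flows [0=1,2->0,2->1,2->3] -> levels [7 7 6 8]
  -> period-2 cycle: step 7 state = step 5 state; never stabilizes
  -> state at step 30: (30-5) mod 2 = 1, same as step 6 -> [6 6 9 7]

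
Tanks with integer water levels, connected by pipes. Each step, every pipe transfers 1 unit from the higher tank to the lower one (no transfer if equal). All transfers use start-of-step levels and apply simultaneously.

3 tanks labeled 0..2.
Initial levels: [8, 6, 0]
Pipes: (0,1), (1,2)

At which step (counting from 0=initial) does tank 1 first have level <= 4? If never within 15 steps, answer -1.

Step 1: flows [0->1,1->2] -> levels [7 6 1]
Step 2: flows [0->1,1->2] -> levels [6 6 2]
Step 3: flows [0=1,1->2] -> levels [6 5 3]
Step 4: flows [0->1,1->2] -> levels [5 5 4]
Step 5: flows [0=1,1->2] -> levels [5 4 5]
Tank 1 first reaches <=4 at step 5

Answer: 5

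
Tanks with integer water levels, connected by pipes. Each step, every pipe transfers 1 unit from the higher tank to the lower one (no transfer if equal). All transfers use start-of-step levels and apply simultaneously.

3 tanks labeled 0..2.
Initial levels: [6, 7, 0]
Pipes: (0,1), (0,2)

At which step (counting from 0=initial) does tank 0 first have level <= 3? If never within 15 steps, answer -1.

Step 1: flows [1->0,0->2] -> levels [6 6 1]
Step 2: flows [0=1,0->2] -> levels [5 6 2]
Step 3: flows [1->0,0->2] -> levels [5 5 3]
Step 4: flows [0=1,0->2] -> levels [4 5 4]
Step 5: flows [1->0,0=2] -> levels [5 4 4]
Step 6: flows [0->1,0->2] -> levels [3 5 5]
Tank 0 first reaches <=3 at step 6

Answer: 6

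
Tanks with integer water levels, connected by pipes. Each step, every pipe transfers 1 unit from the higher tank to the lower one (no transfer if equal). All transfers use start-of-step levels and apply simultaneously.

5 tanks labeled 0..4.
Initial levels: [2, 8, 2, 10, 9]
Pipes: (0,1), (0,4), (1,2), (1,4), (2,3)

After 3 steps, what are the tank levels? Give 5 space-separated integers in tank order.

Answer: 5 8 6 7 5

Derivation:
Step 1: flows [1->0,4->0,1->2,4->1,3->2] -> levels [4 7 4 9 7]
Step 2: flows [1->0,4->0,1->2,1=4,3->2] -> levels [6 5 6 8 6]
Step 3: flows [0->1,0=4,2->1,4->1,3->2] -> levels [5 8 6 7 5]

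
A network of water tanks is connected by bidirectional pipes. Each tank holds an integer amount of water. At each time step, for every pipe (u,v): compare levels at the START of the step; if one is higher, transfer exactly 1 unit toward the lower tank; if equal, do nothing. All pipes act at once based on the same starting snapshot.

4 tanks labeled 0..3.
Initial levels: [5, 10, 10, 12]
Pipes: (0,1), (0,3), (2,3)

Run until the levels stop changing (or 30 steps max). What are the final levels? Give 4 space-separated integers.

Step 1: flows [1->0,3->0,3->2] -> levels [7 9 11 10]
Step 2: flows [1->0,3->0,2->3] -> levels [9 8 10 10]
Step 3: flows [0->1,3->0,2=3] -> levels [9 9 10 9]
Step 4: flows [0=1,0=3,2->3] -> levels [9 9 9 10]
Step 5: flows [0=1,3->0,3->2] -> levels [10 9 10 8]
Step 6: flows [0->1,0->3,2->3] -> levels [8 10 9 10]
Step 7: flows [1->0,3->0,3->2] -> levels [10 9 10 8]
  -> period-2 cycle: step 7 state = step 5 state; never stabilizes
  -> state at step 30: (30-5) mod 2 = 1, same as step 6 -> [8 10 9 10]

Answer: 8 10 9 10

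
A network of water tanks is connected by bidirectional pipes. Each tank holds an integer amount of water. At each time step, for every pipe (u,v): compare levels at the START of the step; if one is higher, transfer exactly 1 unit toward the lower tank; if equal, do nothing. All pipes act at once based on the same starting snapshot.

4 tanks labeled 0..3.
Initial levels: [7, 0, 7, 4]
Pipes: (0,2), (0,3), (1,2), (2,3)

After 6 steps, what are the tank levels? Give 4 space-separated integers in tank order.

Answer: 4 4 6 4

Derivation:
Step 1: flows [0=2,0->3,2->1,2->3] -> levels [6 1 5 6]
Step 2: flows [0->2,0=3,2->1,3->2] -> levels [5 2 6 5]
Step 3: flows [2->0,0=3,2->1,2->3] -> levels [6 3 3 6]
Step 4: flows [0->2,0=3,1=2,3->2] -> levels [5 3 5 5]
Step 5: flows [0=2,0=3,2->1,2=3] -> levels [5 4 4 5]
Step 6: flows [0->2,0=3,1=2,3->2] -> levels [4 4 6 4]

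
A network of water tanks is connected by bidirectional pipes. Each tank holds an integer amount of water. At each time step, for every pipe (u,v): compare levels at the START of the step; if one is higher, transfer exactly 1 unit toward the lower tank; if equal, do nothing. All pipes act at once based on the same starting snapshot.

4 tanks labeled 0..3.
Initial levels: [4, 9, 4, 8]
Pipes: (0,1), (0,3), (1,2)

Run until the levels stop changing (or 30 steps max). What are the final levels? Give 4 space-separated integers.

Answer: 8 5 6 6

Derivation:
Step 1: flows [1->0,3->0,1->2] -> levels [6 7 5 7]
Step 2: flows [1->0,3->0,1->2] -> levels [8 5 6 6]
Step 3: flows [0->1,0->3,2->1] -> levels [6 7 5 7]
  -> period-2 cycle: step 3 state = step 1 state; never stabilizes
  -> state at step 30: (30-1) mod 2 = 1, same as step 2 -> [8 5 6 6]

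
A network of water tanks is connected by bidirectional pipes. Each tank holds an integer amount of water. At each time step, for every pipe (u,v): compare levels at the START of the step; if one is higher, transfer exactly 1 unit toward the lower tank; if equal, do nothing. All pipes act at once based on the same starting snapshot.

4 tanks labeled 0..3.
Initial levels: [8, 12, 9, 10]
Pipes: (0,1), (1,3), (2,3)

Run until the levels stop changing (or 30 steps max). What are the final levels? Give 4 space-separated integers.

Step 1: flows [1->0,1->3,3->2] -> levels [9 10 10 10]
Step 2: flows [1->0,1=3,2=3] -> levels [10 9 10 10]
Step 3: flows [0->1,3->1,2=3] -> levels [9 11 10 9]
Step 4: flows [1->0,1->3,2->3] -> levels [10 9 9 11]
Step 5: flows [0->1,3->1,3->2] -> levels [9 11 10 9]
  -> period-2 cycle: step 5 state = step 3 state; never stabilizes
  -> state at step 30: (30-3) mod 2 = 1, same as step 4 -> [10 9 9 11]

Answer: 10 9 9 11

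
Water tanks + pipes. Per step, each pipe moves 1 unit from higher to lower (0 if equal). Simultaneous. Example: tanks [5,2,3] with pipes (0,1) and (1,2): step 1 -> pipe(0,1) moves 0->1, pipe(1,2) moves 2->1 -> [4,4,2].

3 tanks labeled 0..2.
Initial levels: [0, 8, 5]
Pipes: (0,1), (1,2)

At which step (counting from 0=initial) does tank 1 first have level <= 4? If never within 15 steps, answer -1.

Answer: 4

Derivation:
Step 1: flows [1->0,1->2] -> levels [1 6 6]
Step 2: flows [1->0,1=2] -> levels [2 5 6]
Step 3: flows [1->0,2->1] -> levels [3 5 5]
Step 4: flows [1->0,1=2] -> levels [4 4 5]
Tank 1 first reaches <=4 at step 4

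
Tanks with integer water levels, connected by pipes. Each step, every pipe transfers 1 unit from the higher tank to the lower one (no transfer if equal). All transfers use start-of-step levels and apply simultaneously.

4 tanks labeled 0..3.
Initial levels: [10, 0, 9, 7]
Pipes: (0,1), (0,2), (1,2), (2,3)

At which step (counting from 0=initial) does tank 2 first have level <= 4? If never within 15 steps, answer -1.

Step 1: flows [0->1,0->2,2->1,2->3] -> levels [8 2 8 8]
Step 2: flows [0->1,0=2,2->1,2=3] -> levels [7 4 7 8]
Step 3: flows [0->1,0=2,2->1,3->2] -> levels [6 6 7 7]
Step 4: flows [0=1,2->0,2->1,2=3] -> levels [7 7 5 7]
Step 5: flows [0=1,0->2,1->2,3->2] -> levels [6 6 8 6]
Step 6: flows [0=1,2->0,2->1,2->3] -> levels [7 7 5 7]
  -> period-2 cycle (repeats step 4); tank 2 never drops to <=4
Tank 2 never reaches <=4 within 15 steps

Answer: -1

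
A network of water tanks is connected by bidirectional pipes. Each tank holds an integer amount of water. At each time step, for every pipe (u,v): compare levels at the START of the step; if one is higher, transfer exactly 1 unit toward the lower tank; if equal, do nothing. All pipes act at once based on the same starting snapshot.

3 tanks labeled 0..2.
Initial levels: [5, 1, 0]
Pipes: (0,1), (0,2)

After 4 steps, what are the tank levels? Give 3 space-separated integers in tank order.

Answer: 1 3 2

Derivation:
Step 1: flows [0->1,0->2] -> levels [3 2 1]
Step 2: flows [0->1,0->2] -> levels [1 3 2]
Step 3: flows [1->0,2->0] -> levels [3 2 1]
  -> period-2 cycle: step 3 state = step 1 state
  -> state at step 4: (4-1) mod 2 = 1, same as step 2 -> [1 3 2]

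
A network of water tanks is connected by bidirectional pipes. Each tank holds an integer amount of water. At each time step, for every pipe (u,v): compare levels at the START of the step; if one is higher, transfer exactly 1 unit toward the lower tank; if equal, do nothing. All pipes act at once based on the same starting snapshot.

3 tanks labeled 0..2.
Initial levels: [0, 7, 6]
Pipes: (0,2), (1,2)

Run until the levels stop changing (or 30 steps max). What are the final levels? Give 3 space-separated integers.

Answer: 5 5 3

Derivation:
Step 1: flows [2->0,1->2] -> levels [1 6 6]
Step 2: flows [2->0,1=2] -> levels [2 6 5]
Step 3: flows [2->0,1->2] -> levels [3 5 5]
Step 4: flows [2->0,1=2] -> levels [4 5 4]
Step 5: flows [0=2,1->2] -> levels [4 4 5]
Step 6: flows [2->0,2->1] -> levels [5 5 3]
Step 7: flows [0->2,1->2] -> levels [4 4 5]
  -> period-2 cycle: step 7 state = step 5 state; never stabilizes
  -> state at step 30: (30-5) mod 2 = 1, same as step 6 -> [5 5 3]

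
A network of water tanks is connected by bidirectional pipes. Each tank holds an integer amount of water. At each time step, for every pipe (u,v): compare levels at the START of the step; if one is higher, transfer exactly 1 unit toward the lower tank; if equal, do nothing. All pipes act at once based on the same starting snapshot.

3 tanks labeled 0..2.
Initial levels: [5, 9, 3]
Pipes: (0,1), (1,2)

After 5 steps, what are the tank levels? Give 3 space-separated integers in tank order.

Step 1: flows [1->0,1->2] -> levels [6 7 4]
Step 2: flows [1->0,1->2] -> levels [7 5 5]
Step 3: flows [0->1,1=2] -> levels [6 6 5]
Step 4: flows [0=1,1->2] -> levels [6 5 6]
Step 5: flows [0->1,2->1] -> levels [5 7 5]

Answer: 5 7 5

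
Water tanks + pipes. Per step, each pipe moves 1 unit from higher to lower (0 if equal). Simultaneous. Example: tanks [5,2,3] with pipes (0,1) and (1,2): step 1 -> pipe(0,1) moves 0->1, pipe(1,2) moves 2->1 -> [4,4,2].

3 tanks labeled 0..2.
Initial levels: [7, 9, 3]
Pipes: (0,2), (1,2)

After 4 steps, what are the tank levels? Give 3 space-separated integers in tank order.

Step 1: flows [0->2,1->2] -> levels [6 8 5]
Step 2: flows [0->2,1->2] -> levels [5 7 7]
Step 3: flows [2->0,1=2] -> levels [6 7 6]
Step 4: flows [0=2,1->2] -> levels [6 6 7]

Answer: 6 6 7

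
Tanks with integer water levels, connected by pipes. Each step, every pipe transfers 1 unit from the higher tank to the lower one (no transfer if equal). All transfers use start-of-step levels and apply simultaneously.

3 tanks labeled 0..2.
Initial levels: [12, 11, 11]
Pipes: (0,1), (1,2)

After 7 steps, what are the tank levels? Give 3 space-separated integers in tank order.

Answer: 11 12 11

Derivation:
Step 1: flows [0->1,1=2] -> levels [11 12 11]
Step 2: flows [1->0,1->2] -> levels [12 10 12]
Step 3: flows [0->1,2->1] -> levels [11 12 11]
  -> period-2 cycle: step 3 state = step 1 state
  -> state at step 7: (7-1) mod 2 = 0, same as step 1 -> [11 12 11]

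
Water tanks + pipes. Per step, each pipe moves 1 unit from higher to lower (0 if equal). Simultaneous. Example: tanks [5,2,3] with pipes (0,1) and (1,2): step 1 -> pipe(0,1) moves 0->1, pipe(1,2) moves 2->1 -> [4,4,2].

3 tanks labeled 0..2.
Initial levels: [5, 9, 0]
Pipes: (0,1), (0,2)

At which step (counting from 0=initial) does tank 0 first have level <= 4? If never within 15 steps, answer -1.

Answer: 5

Derivation:
Step 1: flows [1->0,0->2] -> levels [5 8 1]
Step 2: flows [1->0,0->2] -> levels [5 7 2]
Step 3: flows [1->0,0->2] -> levels [5 6 3]
Step 4: flows [1->0,0->2] -> levels [5 5 4]
Step 5: flows [0=1,0->2] -> levels [4 5 5]
Tank 0 first reaches <=4 at step 5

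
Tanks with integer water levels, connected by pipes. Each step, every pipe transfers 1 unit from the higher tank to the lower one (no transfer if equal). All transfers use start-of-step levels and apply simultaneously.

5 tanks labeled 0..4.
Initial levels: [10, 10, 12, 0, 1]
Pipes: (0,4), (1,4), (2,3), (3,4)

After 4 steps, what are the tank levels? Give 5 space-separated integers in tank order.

Step 1: flows [0->4,1->4,2->3,4->3] -> levels [9 9 11 2 2]
Step 2: flows [0->4,1->4,2->3,3=4] -> levels [8 8 10 3 4]
Step 3: flows [0->4,1->4,2->3,4->3] -> levels [7 7 9 5 5]
Step 4: flows [0->4,1->4,2->3,3=4] -> levels [6 6 8 6 7]

Answer: 6 6 8 6 7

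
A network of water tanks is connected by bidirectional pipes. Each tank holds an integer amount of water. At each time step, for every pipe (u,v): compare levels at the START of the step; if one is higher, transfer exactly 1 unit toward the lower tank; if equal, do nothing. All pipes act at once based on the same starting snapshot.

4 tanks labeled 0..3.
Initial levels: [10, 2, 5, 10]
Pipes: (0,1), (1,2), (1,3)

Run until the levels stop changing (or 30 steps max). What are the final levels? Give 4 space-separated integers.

Answer: 7 6 7 7

Derivation:
Step 1: flows [0->1,2->1,3->1] -> levels [9 5 4 9]
Step 2: flows [0->1,1->2,3->1] -> levels [8 6 5 8]
Step 3: flows [0->1,1->2,3->1] -> levels [7 7 6 7]
Step 4: flows [0=1,1->2,1=3] -> levels [7 6 7 7]
Step 5: flows [0->1,2->1,3->1] -> levels [6 9 6 6]
Step 6: flows [1->0,1->2,1->3] -> levels [7 6 7 7]
  -> period-2 cycle: step 6 state = step 4 state; never stabilizes
  -> state at step 30: (30-4) mod 2 = 0, same as step 4 -> [7 6 7 7]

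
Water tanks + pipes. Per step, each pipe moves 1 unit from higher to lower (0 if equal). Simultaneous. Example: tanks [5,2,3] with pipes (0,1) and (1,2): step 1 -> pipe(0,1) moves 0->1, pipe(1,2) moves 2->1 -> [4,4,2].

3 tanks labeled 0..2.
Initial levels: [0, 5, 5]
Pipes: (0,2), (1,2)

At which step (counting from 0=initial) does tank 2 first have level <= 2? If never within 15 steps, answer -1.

Step 1: flows [2->0,1=2] -> levels [1 5 4]
Step 2: flows [2->0,1->2] -> levels [2 4 4]
Step 3: flows [2->0,1=2] -> levels [3 4 3]
Step 4: flows [0=2,1->2] -> levels [3 3 4]
Step 5: flows [2->0,2->1] -> levels [4 4 2]
Tank 2 first reaches <=2 at step 5

Answer: 5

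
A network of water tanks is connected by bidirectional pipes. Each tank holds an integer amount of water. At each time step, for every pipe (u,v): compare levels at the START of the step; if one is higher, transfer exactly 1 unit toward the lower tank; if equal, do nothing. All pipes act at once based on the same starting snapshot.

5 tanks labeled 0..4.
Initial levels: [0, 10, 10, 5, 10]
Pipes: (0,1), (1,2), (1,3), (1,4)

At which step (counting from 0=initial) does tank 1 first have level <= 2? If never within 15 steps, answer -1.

Answer: -1

Derivation:
Step 1: flows [1->0,1=2,1->3,1=4] -> levels [1 8 10 6 10]
Step 2: flows [1->0,2->1,1->3,4->1] -> levels [2 8 9 7 9]
Step 3: flows [1->0,2->1,1->3,4->1] -> levels [3 8 8 8 8]
Step 4: flows [1->0,1=2,1=3,1=4] -> levels [4 7 8 8 8]
Step 5: flows [1->0,2->1,3->1,4->1] -> levels [5 9 7 7 7]
Step 6: flows [1->0,1->2,1->3,1->4] -> levels [6 5 8 8 8]
Step 7: flows [0->1,2->1,3->1,4->1] -> levels [5 9 7 7 7]
  -> period-2 cycle (repeats step 5); tank 1 never drops to <=2
Tank 1 never reaches <=2 within 15 steps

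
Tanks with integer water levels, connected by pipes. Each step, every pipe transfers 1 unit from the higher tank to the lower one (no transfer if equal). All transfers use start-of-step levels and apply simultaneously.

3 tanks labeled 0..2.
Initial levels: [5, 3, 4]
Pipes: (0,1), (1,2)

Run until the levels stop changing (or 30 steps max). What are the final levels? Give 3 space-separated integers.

Answer: 5 3 4

Derivation:
Step 1: flows [0->1,2->1] -> levels [4 5 3]
Step 2: flows [1->0,1->2] -> levels [5 3 4]
  -> period-2 cycle: step 2 state = step 0 state; never stabilizes
  -> state at step 30: (30-0) mod 2 = 0, same as step 0 -> [5 3 4]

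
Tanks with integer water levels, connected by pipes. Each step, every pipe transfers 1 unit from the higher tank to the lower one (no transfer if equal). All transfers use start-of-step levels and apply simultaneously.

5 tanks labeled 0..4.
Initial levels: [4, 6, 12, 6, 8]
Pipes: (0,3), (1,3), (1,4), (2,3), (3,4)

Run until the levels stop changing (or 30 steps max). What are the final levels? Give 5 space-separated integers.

Answer: 7 7 8 6 8

Derivation:
Step 1: flows [3->0,1=3,4->1,2->3,4->3] -> levels [5 7 11 7 6]
Step 2: flows [3->0,1=3,1->4,2->3,3->4] -> levels [6 6 10 6 8]
Step 3: flows [0=3,1=3,4->1,2->3,4->3] -> levels [6 7 9 8 6]
Step 4: flows [3->0,3->1,1->4,2->3,3->4] -> levels [7 7 8 6 8]
Step 5: flows [0->3,1->3,4->1,2->3,4->3] -> levels [6 7 7 10 6]
Step 6: flows [3->0,3->1,1->4,3->2,3->4] -> levels [7 7 8 6 8]
  -> period-2 cycle: step 6 state = step 4 state; never stabilizes
  -> state at step 30: (30-4) mod 2 = 0, same as step 4 -> [7 7 8 6 8]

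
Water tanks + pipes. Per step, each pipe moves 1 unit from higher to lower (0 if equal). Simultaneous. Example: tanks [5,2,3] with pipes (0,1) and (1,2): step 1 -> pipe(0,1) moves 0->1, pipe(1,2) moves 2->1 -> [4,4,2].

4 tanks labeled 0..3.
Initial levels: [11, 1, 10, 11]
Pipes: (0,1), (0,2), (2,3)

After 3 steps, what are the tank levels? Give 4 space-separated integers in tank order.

Step 1: flows [0->1,0->2,3->2] -> levels [9 2 12 10]
Step 2: flows [0->1,2->0,2->3] -> levels [9 3 10 11]
Step 3: flows [0->1,2->0,3->2] -> levels [9 4 10 10]

Answer: 9 4 10 10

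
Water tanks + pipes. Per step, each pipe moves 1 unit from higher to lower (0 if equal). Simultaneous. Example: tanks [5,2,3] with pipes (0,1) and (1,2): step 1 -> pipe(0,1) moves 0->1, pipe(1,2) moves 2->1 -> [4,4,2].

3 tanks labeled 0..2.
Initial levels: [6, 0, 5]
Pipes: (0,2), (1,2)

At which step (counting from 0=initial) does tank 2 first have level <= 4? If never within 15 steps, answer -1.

Answer: 2

Derivation:
Step 1: flows [0->2,2->1] -> levels [5 1 5]
Step 2: flows [0=2,2->1] -> levels [5 2 4]
Tank 2 first reaches <=4 at step 2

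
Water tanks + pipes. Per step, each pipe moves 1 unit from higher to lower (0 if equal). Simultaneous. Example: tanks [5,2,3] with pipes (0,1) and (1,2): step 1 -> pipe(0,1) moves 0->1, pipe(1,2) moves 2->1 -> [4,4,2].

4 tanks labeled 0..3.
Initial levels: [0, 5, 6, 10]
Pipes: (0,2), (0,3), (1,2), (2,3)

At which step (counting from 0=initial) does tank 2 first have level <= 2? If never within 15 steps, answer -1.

Step 1: flows [2->0,3->0,2->1,3->2] -> levels [2 6 5 8]
Step 2: flows [2->0,3->0,1->2,3->2] -> levels [4 5 6 6]
Step 3: flows [2->0,3->0,2->1,2=3] -> levels [6 6 4 5]
Step 4: flows [0->2,0->3,1->2,3->2] -> levels [4 5 7 5]
Step 5: flows [2->0,3->0,2->1,2->3] -> levels [6 6 4 5]
  -> period-2 cycle (repeats step 3); tank 2 never drops to <=2
Tank 2 never reaches <=2 within 15 steps

Answer: -1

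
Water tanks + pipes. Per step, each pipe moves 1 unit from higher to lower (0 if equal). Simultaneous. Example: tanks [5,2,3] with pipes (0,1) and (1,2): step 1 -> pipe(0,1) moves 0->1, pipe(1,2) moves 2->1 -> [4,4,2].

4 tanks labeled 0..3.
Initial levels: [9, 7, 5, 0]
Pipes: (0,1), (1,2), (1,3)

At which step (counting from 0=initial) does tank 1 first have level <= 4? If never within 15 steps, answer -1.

Answer: 6

Derivation:
Step 1: flows [0->1,1->2,1->3] -> levels [8 6 6 1]
Step 2: flows [0->1,1=2,1->3] -> levels [7 6 6 2]
Step 3: flows [0->1,1=2,1->3] -> levels [6 6 6 3]
Step 4: flows [0=1,1=2,1->3] -> levels [6 5 6 4]
Step 5: flows [0->1,2->1,1->3] -> levels [5 6 5 5]
Step 6: flows [1->0,1->2,1->3] -> levels [6 3 6 6]
Tank 1 first reaches <=4 at step 6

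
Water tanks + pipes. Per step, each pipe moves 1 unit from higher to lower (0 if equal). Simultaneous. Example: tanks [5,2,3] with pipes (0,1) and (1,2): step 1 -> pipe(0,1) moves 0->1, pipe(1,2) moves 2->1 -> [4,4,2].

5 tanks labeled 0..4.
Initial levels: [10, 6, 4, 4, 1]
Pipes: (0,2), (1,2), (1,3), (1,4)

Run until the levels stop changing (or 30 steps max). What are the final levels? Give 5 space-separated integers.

Step 1: flows [0->2,1->2,1->3,1->4] -> levels [9 3 6 5 2]
Step 2: flows [0->2,2->1,3->1,1->4] -> levels [8 4 6 4 3]
Step 3: flows [0->2,2->1,1=3,1->4] -> levels [7 4 6 4 4]
Step 4: flows [0->2,2->1,1=3,1=4] -> levels [6 5 6 4 4]
Step 5: flows [0=2,2->1,1->3,1->4] -> levels [6 4 5 5 5]
Step 6: flows [0->2,2->1,3->1,4->1] -> levels [5 7 5 4 4]
Step 7: flows [0=2,1->2,1->3,1->4] -> levels [5 4 6 5 5]
Step 8: flows [2->0,2->1,3->1,4->1] -> levels [6 7 4 4 4]
Step 9: flows [0->2,1->2,1->3,1->4] -> levels [5 4 6 5 5]
  -> period-2 cycle: step 9 state = step 7 state; never stabilizes
  -> state at step 30: (30-7) mod 2 = 1, same as step 8 -> [6 7 4 4 4]

Answer: 6 7 4 4 4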